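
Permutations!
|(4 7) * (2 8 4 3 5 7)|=|(2 8 4)(3 5 7)|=3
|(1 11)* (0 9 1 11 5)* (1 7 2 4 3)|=8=|(11)(0 9 7 2 4 3 1 5)|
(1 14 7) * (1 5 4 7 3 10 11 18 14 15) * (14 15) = (1 14 3 10 11 18 15)(4 7 5) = [0, 14, 2, 10, 7, 4, 6, 5, 8, 9, 11, 18, 12, 13, 3, 1, 16, 17, 15]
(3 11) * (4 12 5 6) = (3 11)(4 12 5 6) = [0, 1, 2, 11, 12, 6, 4, 7, 8, 9, 10, 3, 5]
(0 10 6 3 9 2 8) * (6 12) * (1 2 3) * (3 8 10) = (0 3 9 8)(1 2 10 12 6) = [3, 2, 10, 9, 4, 5, 1, 7, 0, 8, 12, 11, 6]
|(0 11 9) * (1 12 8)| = 3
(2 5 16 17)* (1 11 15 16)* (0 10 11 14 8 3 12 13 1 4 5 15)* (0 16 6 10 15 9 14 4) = (0 15 6 10 11 16 17 2 9 14 8 3 12 13 1 4 5) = [15, 4, 9, 12, 5, 0, 10, 7, 3, 14, 11, 16, 13, 1, 8, 6, 17, 2]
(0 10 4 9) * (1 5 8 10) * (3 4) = (0 1 5 8 10 3 4 9) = [1, 5, 2, 4, 9, 8, 6, 7, 10, 0, 3]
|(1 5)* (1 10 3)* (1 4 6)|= |(1 5 10 3 4 6)|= 6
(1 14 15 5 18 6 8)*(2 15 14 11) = [0, 11, 15, 3, 4, 18, 8, 7, 1, 9, 10, 2, 12, 13, 14, 5, 16, 17, 6] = (1 11 2 15 5 18 6 8)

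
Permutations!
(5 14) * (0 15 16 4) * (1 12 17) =(0 15 16 4)(1 12 17)(5 14) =[15, 12, 2, 3, 0, 14, 6, 7, 8, 9, 10, 11, 17, 13, 5, 16, 4, 1]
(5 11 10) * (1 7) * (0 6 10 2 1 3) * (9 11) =(0 6 10 5 9 11 2 1 7 3) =[6, 7, 1, 0, 4, 9, 10, 3, 8, 11, 5, 2]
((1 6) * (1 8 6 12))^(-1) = (1 12)(6 8)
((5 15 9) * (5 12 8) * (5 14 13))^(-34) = (5 15 9 12 8 14 13)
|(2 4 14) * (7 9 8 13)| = |(2 4 14)(7 9 8 13)| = 12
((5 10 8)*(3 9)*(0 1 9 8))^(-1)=((0 1 9 3 8 5 10))^(-1)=(0 10 5 8 3 9 1)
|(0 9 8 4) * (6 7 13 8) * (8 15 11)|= 9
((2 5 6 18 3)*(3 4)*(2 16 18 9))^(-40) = (18)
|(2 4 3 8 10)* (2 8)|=|(2 4 3)(8 10)|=6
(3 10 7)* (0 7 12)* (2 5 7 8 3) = (0 8 3 10 12)(2 5 7) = [8, 1, 5, 10, 4, 7, 6, 2, 3, 9, 12, 11, 0]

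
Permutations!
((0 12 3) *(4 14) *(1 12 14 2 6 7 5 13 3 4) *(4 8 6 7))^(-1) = (0 3 13 5 7 2 4 6 8 12 1 14)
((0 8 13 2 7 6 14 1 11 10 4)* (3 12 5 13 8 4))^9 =((0 4)(1 11 10 3 12 5 13 2 7 6 14))^9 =(0 4)(1 6 2 5 3 11 14 7 13 12 10)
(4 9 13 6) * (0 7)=(0 7)(4 9 13 6)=[7, 1, 2, 3, 9, 5, 4, 0, 8, 13, 10, 11, 12, 6]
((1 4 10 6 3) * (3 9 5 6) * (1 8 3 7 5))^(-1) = (1 9 6 5 7 10 4)(3 8)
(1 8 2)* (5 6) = (1 8 2)(5 6) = [0, 8, 1, 3, 4, 6, 5, 7, 2]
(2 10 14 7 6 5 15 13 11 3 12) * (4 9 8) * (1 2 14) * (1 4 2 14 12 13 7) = (1 14)(2 10 4 9 8)(3 13 11)(5 15 7 6) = [0, 14, 10, 13, 9, 15, 5, 6, 2, 8, 4, 3, 12, 11, 1, 7]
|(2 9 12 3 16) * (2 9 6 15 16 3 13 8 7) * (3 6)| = 10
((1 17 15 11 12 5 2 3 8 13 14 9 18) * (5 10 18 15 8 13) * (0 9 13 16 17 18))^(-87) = (0 11)(1 18)(2 17)(3 8)(5 16)(9 12)(10 15)(13 14)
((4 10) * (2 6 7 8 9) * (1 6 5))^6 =(10)(1 5 2 9 8 7 6)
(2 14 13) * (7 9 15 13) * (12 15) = (2 14 7 9 12 15 13) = [0, 1, 14, 3, 4, 5, 6, 9, 8, 12, 10, 11, 15, 2, 7, 13]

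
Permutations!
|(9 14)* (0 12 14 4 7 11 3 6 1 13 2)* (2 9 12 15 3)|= 22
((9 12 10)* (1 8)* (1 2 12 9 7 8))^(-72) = (2 7 12 8 10)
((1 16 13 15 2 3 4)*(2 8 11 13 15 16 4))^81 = ((1 4)(2 3)(8 11 13 16 15))^81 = (1 4)(2 3)(8 11 13 16 15)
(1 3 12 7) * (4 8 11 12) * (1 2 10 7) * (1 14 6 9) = [0, 3, 10, 4, 8, 5, 9, 2, 11, 1, 7, 12, 14, 13, 6] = (1 3 4 8 11 12 14 6 9)(2 10 7)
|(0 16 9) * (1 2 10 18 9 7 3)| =9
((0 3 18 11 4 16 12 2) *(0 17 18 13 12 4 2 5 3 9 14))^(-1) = ((0 9 14)(2 17 18 11)(3 13 12 5)(4 16))^(-1) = (0 14 9)(2 11 18 17)(3 5 12 13)(4 16)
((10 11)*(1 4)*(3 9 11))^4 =((1 4)(3 9 11 10))^4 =(11)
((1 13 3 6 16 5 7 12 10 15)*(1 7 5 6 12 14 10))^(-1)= (1 12 3 13)(6 16)(7 15 10 14)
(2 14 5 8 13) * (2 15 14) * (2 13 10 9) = (2 13 15 14 5 8 10 9) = [0, 1, 13, 3, 4, 8, 6, 7, 10, 2, 9, 11, 12, 15, 5, 14]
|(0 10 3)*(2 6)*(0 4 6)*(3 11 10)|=|(0 3 4 6 2)(10 11)|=10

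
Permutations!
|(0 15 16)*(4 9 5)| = 3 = |(0 15 16)(4 9 5)|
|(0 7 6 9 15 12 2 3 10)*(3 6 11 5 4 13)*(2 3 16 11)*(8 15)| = 10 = |(0 7 2 6 9 8 15 12 3 10)(4 13 16 11 5)|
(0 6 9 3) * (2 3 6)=(0 2 3)(6 9)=[2, 1, 3, 0, 4, 5, 9, 7, 8, 6]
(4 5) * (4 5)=[0, 1, 2, 3, 4, 5]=(5)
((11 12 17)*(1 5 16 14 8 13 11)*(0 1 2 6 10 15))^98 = ((0 1 5 16 14 8 13 11 12 17 2 6 10 15))^98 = (17)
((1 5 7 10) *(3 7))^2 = ((1 5 3 7 10))^2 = (1 3 10 5 7)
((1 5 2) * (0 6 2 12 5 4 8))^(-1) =(0 8 4 1 2 6)(5 12)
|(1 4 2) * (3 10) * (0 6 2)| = 10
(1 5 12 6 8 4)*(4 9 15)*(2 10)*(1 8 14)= (1 5 12 6 14)(2 10)(4 8 9 15)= [0, 5, 10, 3, 8, 12, 14, 7, 9, 15, 2, 11, 6, 13, 1, 4]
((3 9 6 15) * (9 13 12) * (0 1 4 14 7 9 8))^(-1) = (0 8 12 13 3 15 6 9 7 14 4 1)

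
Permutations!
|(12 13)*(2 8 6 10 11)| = |(2 8 6 10 11)(12 13)| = 10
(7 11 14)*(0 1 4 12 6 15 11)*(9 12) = (0 1 4 9 12 6 15 11 14 7) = [1, 4, 2, 3, 9, 5, 15, 0, 8, 12, 10, 14, 6, 13, 7, 11]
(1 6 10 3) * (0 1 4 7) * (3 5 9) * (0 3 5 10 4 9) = (10)(0 1 6 4 7 3 9 5) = [1, 6, 2, 9, 7, 0, 4, 3, 8, 5, 10]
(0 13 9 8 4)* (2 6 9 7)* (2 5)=(0 13 7 5 2 6 9 8 4)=[13, 1, 6, 3, 0, 2, 9, 5, 4, 8, 10, 11, 12, 7]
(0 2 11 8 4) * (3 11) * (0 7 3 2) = (3 11 8 4 7) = [0, 1, 2, 11, 7, 5, 6, 3, 4, 9, 10, 8]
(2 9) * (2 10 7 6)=(2 9 10 7 6)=[0, 1, 9, 3, 4, 5, 2, 6, 8, 10, 7]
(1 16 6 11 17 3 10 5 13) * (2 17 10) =[0, 16, 17, 2, 4, 13, 11, 7, 8, 9, 5, 10, 12, 1, 14, 15, 6, 3] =(1 16 6 11 10 5 13)(2 17 3)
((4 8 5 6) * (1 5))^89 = ((1 5 6 4 8))^89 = (1 8 4 6 5)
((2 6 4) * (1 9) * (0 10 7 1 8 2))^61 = ((0 10 7 1 9 8 2 6 4))^61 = (0 6 8 1 10 4 2 9 7)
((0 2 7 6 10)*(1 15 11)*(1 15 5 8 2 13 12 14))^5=((0 13 12 14 1 5 8 2 7 6 10)(11 15))^5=(0 5 10 1 6 14 7 12 2 13 8)(11 15)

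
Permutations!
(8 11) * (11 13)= [0, 1, 2, 3, 4, 5, 6, 7, 13, 9, 10, 8, 12, 11]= (8 13 11)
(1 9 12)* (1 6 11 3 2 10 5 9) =(2 10 5 9 12 6 11 3) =[0, 1, 10, 2, 4, 9, 11, 7, 8, 12, 5, 3, 6]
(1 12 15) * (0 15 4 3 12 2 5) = [15, 2, 5, 12, 3, 0, 6, 7, 8, 9, 10, 11, 4, 13, 14, 1] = (0 15 1 2 5)(3 12 4)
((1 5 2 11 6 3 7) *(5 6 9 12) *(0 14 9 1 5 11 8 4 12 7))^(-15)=(0 6 11 4 2 7 14 3 1 12 8 5 9)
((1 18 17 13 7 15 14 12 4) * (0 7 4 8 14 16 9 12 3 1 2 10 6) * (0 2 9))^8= (1 14 12 4 17)(2 6 10)(3 8 9 13 18)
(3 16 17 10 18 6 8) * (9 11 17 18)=(3 16 18 6 8)(9 11 17 10)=[0, 1, 2, 16, 4, 5, 8, 7, 3, 11, 9, 17, 12, 13, 14, 15, 18, 10, 6]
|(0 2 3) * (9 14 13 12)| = 12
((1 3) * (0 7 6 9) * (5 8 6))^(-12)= ((0 7 5 8 6 9)(1 3))^(-12)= (9)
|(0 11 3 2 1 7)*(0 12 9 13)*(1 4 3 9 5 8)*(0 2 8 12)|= 10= |(0 11 9 13 2 4 3 8 1 7)(5 12)|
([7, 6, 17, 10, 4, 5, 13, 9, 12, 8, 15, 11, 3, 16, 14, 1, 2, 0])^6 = (0 10 2 12 13 9 1)(3 16 8 6 7 15 17)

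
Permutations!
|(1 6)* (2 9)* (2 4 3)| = |(1 6)(2 9 4 3)| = 4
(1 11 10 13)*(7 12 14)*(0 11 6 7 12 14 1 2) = (0 11 10 13 2)(1 6 7 14 12) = [11, 6, 0, 3, 4, 5, 7, 14, 8, 9, 13, 10, 1, 2, 12]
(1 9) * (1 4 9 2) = [0, 2, 1, 3, 9, 5, 6, 7, 8, 4] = (1 2)(4 9)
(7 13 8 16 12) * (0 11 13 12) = (0 11 13 8 16)(7 12) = [11, 1, 2, 3, 4, 5, 6, 12, 16, 9, 10, 13, 7, 8, 14, 15, 0]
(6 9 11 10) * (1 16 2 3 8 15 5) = (1 16 2 3 8 15 5)(6 9 11 10) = [0, 16, 3, 8, 4, 1, 9, 7, 15, 11, 6, 10, 12, 13, 14, 5, 2]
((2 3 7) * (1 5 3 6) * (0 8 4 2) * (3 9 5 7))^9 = ((0 8 4 2 6 1 7)(5 9))^9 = (0 4 6 7 8 2 1)(5 9)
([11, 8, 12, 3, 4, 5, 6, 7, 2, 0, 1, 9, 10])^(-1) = [9, 10, 8, 3, 4, 5, 6, 7, 1, 11, 12, 0, 2]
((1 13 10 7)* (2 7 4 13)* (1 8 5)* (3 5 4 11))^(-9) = (1 2 7 8 4 13 10 11 3 5)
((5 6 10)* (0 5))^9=((0 5 6 10))^9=(0 5 6 10)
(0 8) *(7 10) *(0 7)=(0 8 7 10)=[8, 1, 2, 3, 4, 5, 6, 10, 7, 9, 0]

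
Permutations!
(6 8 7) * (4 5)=(4 5)(6 8 7)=[0, 1, 2, 3, 5, 4, 8, 6, 7]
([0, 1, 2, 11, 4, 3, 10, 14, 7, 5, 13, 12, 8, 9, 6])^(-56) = [0, 1, 2, 5, 4, 9, 14, 8, 12, 13, 6, 3, 11, 10, 7]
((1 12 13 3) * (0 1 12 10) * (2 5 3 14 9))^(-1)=((0 1 10)(2 5 3 12 13 14 9))^(-1)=(0 10 1)(2 9 14 13 12 3 5)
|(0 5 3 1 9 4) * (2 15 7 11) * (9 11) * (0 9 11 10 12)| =12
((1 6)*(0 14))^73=(0 14)(1 6)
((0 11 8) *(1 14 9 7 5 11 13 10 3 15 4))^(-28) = (0 11 7 14 4 3 13 8 5 9 1 15 10)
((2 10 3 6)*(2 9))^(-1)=(2 9 6 3 10)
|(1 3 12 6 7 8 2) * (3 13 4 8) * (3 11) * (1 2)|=20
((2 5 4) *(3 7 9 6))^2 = ((2 5 4)(3 7 9 6))^2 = (2 4 5)(3 9)(6 7)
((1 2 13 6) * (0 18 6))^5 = (0 13 2 1 6 18)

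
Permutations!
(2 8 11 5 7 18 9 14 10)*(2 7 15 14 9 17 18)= (2 8 11 5 15 14 10 7)(17 18)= [0, 1, 8, 3, 4, 15, 6, 2, 11, 9, 7, 5, 12, 13, 10, 14, 16, 18, 17]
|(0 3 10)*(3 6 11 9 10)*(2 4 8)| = 15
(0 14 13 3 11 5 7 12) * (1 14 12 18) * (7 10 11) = (0 12)(1 14 13 3 7 18)(5 10 11) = [12, 14, 2, 7, 4, 10, 6, 18, 8, 9, 11, 5, 0, 3, 13, 15, 16, 17, 1]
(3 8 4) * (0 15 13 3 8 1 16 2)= [15, 16, 0, 1, 8, 5, 6, 7, 4, 9, 10, 11, 12, 3, 14, 13, 2]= (0 15 13 3 1 16 2)(4 8)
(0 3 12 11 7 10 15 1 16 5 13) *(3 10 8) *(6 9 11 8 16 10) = (0 6 9 11 7 16 5 13)(1 10 15)(3 12 8) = [6, 10, 2, 12, 4, 13, 9, 16, 3, 11, 15, 7, 8, 0, 14, 1, 5]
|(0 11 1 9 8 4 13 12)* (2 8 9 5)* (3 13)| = 10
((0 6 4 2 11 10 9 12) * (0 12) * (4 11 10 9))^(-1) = ((12)(0 6 11 9)(2 10 4))^(-1) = (12)(0 9 11 6)(2 4 10)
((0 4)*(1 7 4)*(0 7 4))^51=((0 1 4 7))^51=(0 7 4 1)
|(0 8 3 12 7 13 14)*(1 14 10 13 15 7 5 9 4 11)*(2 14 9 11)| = 22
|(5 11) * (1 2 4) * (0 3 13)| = 6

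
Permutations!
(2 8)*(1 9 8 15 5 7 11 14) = [0, 9, 15, 3, 4, 7, 6, 11, 2, 8, 10, 14, 12, 13, 1, 5] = (1 9 8 2 15 5 7 11 14)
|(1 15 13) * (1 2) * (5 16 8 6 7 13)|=9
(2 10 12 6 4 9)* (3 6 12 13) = (2 10 13 3 6 4 9) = [0, 1, 10, 6, 9, 5, 4, 7, 8, 2, 13, 11, 12, 3]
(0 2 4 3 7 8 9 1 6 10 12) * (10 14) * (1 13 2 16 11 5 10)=[16, 6, 4, 7, 3, 10, 14, 8, 9, 13, 12, 5, 0, 2, 1, 15, 11]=(0 16 11 5 10 12)(1 6 14)(2 4 3 7 8 9 13)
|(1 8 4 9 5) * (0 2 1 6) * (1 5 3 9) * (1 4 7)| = |(0 2 5 6)(1 8 7)(3 9)| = 12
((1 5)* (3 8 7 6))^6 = ((1 5)(3 8 7 6))^6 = (3 7)(6 8)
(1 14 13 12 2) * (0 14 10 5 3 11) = (0 14 13 12 2 1 10 5 3 11) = [14, 10, 1, 11, 4, 3, 6, 7, 8, 9, 5, 0, 2, 12, 13]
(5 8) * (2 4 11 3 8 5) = (2 4 11 3 8) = [0, 1, 4, 8, 11, 5, 6, 7, 2, 9, 10, 3]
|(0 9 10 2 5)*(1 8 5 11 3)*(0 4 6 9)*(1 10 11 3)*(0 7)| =42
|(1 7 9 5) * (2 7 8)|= 6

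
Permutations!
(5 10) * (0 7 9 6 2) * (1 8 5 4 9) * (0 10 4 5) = (0 7 1 8)(2 10 5 4 9 6) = [7, 8, 10, 3, 9, 4, 2, 1, 0, 6, 5]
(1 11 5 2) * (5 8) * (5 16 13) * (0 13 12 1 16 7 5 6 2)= (0 13 6 2 16 12 1 11 8 7 5)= [13, 11, 16, 3, 4, 0, 2, 5, 7, 9, 10, 8, 1, 6, 14, 15, 12]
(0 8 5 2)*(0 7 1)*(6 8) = (0 6 8 5 2 7 1) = [6, 0, 7, 3, 4, 2, 8, 1, 5]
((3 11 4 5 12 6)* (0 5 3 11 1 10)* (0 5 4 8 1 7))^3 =(0 7 3 4)(1 12 8 5 11 10 6)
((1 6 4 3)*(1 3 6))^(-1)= (4 6)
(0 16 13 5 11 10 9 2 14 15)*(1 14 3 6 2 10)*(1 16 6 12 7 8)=(0 6 2 3 12 7 8 1 14 15)(5 11 16 13)(9 10)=[6, 14, 3, 12, 4, 11, 2, 8, 1, 10, 9, 16, 7, 5, 15, 0, 13]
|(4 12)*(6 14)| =2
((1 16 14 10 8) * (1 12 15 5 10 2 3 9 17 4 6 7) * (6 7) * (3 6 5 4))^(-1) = ((1 16 14 2 6 5 10 8 12 15 4 7)(3 9 17))^(-1) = (1 7 4 15 12 8 10 5 6 2 14 16)(3 17 9)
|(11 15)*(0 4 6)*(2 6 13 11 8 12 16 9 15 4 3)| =60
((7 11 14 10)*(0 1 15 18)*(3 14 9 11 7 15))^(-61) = (0 3 10 18 1 14 15)(9 11) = ((0 1 3 14 10 15 18)(9 11))^(-61)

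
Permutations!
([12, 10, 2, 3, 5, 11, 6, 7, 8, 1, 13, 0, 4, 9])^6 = [12, 13, 2, 3, 5, 11, 6, 7, 8, 10, 9, 0, 4, 1]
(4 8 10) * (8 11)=(4 11 8 10)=[0, 1, 2, 3, 11, 5, 6, 7, 10, 9, 4, 8]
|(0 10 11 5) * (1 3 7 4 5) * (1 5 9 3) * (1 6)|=|(0 10 11 5)(1 6)(3 7 4 9)|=4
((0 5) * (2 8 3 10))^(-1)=((0 5)(2 8 3 10))^(-1)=(0 5)(2 10 3 8)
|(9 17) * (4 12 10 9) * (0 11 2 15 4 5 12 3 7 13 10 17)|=30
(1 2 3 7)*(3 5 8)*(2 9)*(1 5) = [0, 9, 1, 7, 4, 8, 6, 5, 3, 2] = (1 9 2)(3 7 5 8)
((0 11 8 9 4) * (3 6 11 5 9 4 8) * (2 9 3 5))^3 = (0 8 2 4 9)(3 5 11 6)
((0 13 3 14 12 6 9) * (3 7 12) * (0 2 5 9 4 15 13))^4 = (2 5 9)(4 12 13)(6 7 15)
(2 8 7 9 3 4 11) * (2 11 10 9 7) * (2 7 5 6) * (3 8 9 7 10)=[0, 1, 9, 4, 3, 6, 2, 5, 10, 8, 7, 11]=(11)(2 9 8 10 7 5 6)(3 4)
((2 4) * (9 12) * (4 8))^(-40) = (12)(2 4 8)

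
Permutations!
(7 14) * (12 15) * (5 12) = (5 12 15)(7 14) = [0, 1, 2, 3, 4, 12, 6, 14, 8, 9, 10, 11, 15, 13, 7, 5]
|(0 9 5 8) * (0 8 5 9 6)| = |(9)(0 6)| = 2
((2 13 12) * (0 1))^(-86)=((0 1)(2 13 12))^(-86)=(2 13 12)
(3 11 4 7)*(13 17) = (3 11 4 7)(13 17) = [0, 1, 2, 11, 7, 5, 6, 3, 8, 9, 10, 4, 12, 17, 14, 15, 16, 13]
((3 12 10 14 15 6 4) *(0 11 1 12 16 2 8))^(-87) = (0 10 4 8 12 6 2 1 15 16 11 14 3) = ((0 11 1 12 10 14 15 6 4 3 16 2 8))^(-87)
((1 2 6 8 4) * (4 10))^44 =((1 2 6 8 10 4))^44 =(1 6 10)(2 8 4)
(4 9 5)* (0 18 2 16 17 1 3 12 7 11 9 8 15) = (0 18 2 16 17 1 3 12 7 11 9 5 4 8 15) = [18, 3, 16, 12, 8, 4, 6, 11, 15, 5, 10, 9, 7, 13, 14, 0, 17, 1, 2]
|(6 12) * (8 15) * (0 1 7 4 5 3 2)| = |(0 1 7 4 5 3 2)(6 12)(8 15)| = 14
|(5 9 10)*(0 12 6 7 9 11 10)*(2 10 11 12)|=8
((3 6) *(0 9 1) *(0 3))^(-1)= (0 6 3 1 9)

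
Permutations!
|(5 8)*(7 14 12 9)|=4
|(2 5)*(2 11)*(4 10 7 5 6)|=|(2 6 4 10 7 5 11)|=7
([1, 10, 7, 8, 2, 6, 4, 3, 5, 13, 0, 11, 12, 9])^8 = [10, 0, 7, 8, 2, 6, 4, 3, 5, 9, 1, 11, 12, 13]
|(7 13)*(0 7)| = |(0 7 13)| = 3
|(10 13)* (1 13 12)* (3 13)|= |(1 3 13 10 12)|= 5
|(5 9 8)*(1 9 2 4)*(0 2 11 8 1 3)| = 12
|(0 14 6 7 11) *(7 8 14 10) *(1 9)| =|(0 10 7 11)(1 9)(6 8 14)| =12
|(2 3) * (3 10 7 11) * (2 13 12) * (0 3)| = 8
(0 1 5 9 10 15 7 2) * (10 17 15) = (0 1 5 9 17 15 7 2) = [1, 5, 0, 3, 4, 9, 6, 2, 8, 17, 10, 11, 12, 13, 14, 7, 16, 15]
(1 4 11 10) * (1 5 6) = (1 4 11 10 5 6) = [0, 4, 2, 3, 11, 6, 1, 7, 8, 9, 5, 10]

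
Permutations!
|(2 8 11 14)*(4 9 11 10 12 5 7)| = |(2 8 10 12 5 7 4 9 11 14)| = 10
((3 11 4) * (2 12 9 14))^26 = ((2 12 9 14)(3 11 4))^26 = (2 9)(3 4 11)(12 14)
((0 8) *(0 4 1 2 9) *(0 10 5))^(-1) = (0 5 10 9 2 1 4 8)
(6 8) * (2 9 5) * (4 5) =[0, 1, 9, 3, 5, 2, 8, 7, 6, 4] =(2 9 4 5)(6 8)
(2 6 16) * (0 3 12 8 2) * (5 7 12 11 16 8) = (0 3 11 16)(2 6 8)(5 7 12) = [3, 1, 6, 11, 4, 7, 8, 12, 2, 9, 10, 16, 5, 13, 14, 15, 0]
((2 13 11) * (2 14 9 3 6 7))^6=(2 6 9 11)(3 14 13 7)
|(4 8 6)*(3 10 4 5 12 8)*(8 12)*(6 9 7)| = |(12)(3 10 4)(5 8 9 7 6)| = 15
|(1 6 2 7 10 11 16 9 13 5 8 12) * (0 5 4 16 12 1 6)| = |(0 5 8 1)(2 7 10 11 12 6)(4 16 9 13)| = 12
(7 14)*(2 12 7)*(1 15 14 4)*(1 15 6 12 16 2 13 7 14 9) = [0, 6, 16, 3, 15, 5, 12, 4, 8, 1, 10, 11, 14, 7, 13, 9, 2] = (1 6 12 14 13 7 4 15 9)(2 16)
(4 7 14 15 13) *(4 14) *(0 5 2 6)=(0 5 2 6)(4 7)(13 14 15)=[5, 1, 6, 3, 7, 2, 0, 4, 8, 9, 10, 11, 12, 14, 15, 13]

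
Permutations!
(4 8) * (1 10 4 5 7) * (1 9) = (1 10 4 8 5 7 9) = [0, 10, 2, 3, 8, 7, 6, 9, 5, 1, 4]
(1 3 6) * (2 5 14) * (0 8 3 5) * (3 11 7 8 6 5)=[6, 3, 0, 5, 4, 14, 1, 8, 11, 9, 10, 7, 12, 13, 2]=(0 6 1 3 5 14 2)(7 8 11)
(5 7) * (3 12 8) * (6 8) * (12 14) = [0, 1, 2, 14, 4, 7, 8, 5, 3, 9, 10, 11, 6, 13, 12] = (3 14 12 6 8)(5 7)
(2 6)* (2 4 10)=(2 6 4 10)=[0, 1, 6, 3, 10, 5, 4, 7, 8, 9, 2]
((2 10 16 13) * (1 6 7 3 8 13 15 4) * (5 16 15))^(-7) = (1 3 2 4 7 13 15 6 8 10)(5 16)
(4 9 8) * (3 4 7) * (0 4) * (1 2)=(0 4 9 8 7 3)(1 2)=[4, 2, 1, 0, 9, 5, 6, 3, 7, 8]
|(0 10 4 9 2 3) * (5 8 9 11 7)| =10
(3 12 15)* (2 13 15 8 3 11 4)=(2 13 15 11 4)(3 12 8)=[0, 1, 13, 12, 2, 5, 6, 7, 3, 9, 10, 4, 8, 15, 14, 11]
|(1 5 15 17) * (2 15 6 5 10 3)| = |(1 10 3 2 15 17)(5 6)| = 6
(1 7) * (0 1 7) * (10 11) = (0 1)(10 11) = [1, 0, 2, 3, 4, 5, 6, 7, 8, 9, 11, 10]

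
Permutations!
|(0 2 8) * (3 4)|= |(0 2 8)(3 4)|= 6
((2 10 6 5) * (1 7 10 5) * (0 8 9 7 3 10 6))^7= (0 10 3 1 6 7 9 8)(2 5)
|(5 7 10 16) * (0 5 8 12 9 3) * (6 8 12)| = |(0 5 7 10 16 12 9 3)(6 8)| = 8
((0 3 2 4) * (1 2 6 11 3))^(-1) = (0 4 2 1)(3 11 6)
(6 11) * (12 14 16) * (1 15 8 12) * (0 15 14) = (0 15 8 12)(1 14 16)(6 11) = [15, 14, 2, 3, 4, 5, 11, 7, 12, 9, 10, 6, 0, 13, 16, 8, 1]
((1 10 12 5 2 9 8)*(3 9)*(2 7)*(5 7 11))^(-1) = (1 8 9 3 2 7 12 10)(5 11)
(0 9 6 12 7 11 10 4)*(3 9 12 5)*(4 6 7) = (0 12 4)(3 9 7 11 10 6 5) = [12, 1, 2, 9, 0, 3, 5, 11, 8, 7, 6, 10, 4]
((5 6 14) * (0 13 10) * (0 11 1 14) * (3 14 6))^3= (14)(0 11)(1 13)(6 10)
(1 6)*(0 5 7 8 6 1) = (0 5 7 8 6) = [5, 1, 2, 3, 4, 7, 0, 8, 6]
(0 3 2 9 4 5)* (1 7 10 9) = (0 3 2 1 7 10 9 4 5) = [3, 7, 1, 2, 5, 0, 6, 10, 8, 4, 9]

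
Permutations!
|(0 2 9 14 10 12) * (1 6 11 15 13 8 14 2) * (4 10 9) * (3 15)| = |(0 1 6 11 3 15 13 8 14 9 2 4 10 12)| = 14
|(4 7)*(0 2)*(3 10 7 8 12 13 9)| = 8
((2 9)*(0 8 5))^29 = (0 5 8)(2 9)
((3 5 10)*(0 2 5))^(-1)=((0 2 5 10 3))^(-1)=(0 3 10 5 2)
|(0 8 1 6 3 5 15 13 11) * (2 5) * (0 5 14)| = 28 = |(0 8 1 6 3 2 14)(5 15 13 11)|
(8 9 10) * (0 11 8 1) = (0 11 8 9 10 1) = [11, 0, 2, 3, 4, 5, 6, 7, 9, 10, 1, 8]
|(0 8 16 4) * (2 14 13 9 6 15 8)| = |(0 2 14 13 9 6 15 8 16 4)| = 10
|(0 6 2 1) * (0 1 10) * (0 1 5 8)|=7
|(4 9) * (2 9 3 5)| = |(2 9 4 3 5)| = 5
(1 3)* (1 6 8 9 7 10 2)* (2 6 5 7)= (1 3 5 7 10 6 8 9 2)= [0, 3, 1, 5, 4, 7, 8, 10, 9, 2, 6]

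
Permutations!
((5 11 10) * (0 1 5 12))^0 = (12)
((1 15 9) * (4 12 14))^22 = ((1 15 9)(4 12 14))^22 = (1 15 9)(4 12 14)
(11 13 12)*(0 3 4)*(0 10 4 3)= [0, 1, 2, 3, 10, 5, 6, 7, 8, 9, 4, 13, 11, 12]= (4 10)(11 13 12)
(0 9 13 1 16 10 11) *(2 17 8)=(0 9 13 1 16 10 11)(2 17 8)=[9, 16, 17, 3, 4, 5, 6, 7, 2, 13, 11, 0, 12, 1, 14, 15, 10, 8]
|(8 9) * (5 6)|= |(5 6)(8 9)|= 2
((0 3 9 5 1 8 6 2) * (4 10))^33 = ((0 3 9 5 1 8 6 2)(4 10))^33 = (0 3 9 5 1 8 6 2)(4 10)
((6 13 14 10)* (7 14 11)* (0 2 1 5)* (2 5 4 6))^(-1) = ((0 5)(1 4 6 13 11 7 14 10 2))^(-1) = (0 5)(1 2 10 14 7 11 13 6 4)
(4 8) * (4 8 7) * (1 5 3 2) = (8)(1 5 3 2)(4 7) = [0, 5, 1, 2, 7, 3, 6, 4, 8]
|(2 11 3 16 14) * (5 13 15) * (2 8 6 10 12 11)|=24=|(3 16 14 8 6 10 12 11)(5 13 15)|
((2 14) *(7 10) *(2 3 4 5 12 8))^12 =(2 12 4 14 8 5 3)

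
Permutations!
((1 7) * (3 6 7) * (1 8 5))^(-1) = (1 5 8 7 6 3)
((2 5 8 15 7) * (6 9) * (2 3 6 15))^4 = ((2 5 8)(3 6 9 15 7))^4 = (2 5 8)(3 7 15 9 6)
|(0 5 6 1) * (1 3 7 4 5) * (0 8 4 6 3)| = 8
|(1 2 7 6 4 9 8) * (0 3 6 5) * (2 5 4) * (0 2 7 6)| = 8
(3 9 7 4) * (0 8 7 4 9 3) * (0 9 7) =[8, 1, 2, 3, 9, 5, 6, 7, 0, 4] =(0 8)(4 9)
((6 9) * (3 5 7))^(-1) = (3 7 5)(6 9)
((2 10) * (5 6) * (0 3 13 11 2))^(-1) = ((0 3 13 11 2 10)(5 6))^(-1) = (0 10 2 11 13 3)(5 6)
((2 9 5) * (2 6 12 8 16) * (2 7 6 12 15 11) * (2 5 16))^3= ((2 9 16 7 6 15 11 5 12 8))^3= (2 7 11 8 16 15 12 9 6 5)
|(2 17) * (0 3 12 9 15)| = 10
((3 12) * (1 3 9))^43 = (1 9 12 3)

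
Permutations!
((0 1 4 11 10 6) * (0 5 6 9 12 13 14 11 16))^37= ((0 1 4 16)(5 6)(9 12 13 14 11 10))^37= (0 1 4 16)(5 6)(9 12 13 14 11 10)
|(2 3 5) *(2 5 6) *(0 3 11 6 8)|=3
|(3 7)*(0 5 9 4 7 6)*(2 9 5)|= |(0 2 9 4 7 3 6)|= 7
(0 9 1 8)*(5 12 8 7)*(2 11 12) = (0 9 1 7 5 2 11 12 8) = [9, 7, 11, 3, 4, 2, 6, 5, 0, 1, 10, 12, 8]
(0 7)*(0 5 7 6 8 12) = (0 6 8 12)(5 7) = [6, 1, 2, 3, 4, 7, 8, 5, 12, 9, 10, 11, 0]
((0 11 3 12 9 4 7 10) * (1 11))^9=((0 1 11 3 12 9 4 7 10))^9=(12)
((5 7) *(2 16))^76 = (16)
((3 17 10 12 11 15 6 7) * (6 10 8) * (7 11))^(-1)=((3 17 8 6 11 15 10 12 7))^(-1)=(3 7 12 10 15 11 6 8 17)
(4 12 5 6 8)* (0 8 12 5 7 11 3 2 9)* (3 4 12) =(0 8 12 7 11 4 5 6 3 2 9) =[8, 1, 9, 2, 5, 6, 3, 11, 12, 0, 10, 4, 7]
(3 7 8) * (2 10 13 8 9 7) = (2 10 13 8 3)(7 9) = [0, 1, 10, 2, 4, 5, 6, 9, 3, 7, 13, 11, 12, 8]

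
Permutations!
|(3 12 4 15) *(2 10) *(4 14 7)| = 6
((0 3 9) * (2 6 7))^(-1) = (0 9 3)(2 7 6)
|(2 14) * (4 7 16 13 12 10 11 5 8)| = 18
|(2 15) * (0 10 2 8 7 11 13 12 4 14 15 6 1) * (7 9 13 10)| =|(0 7 11 10 2 6 1)(4 14 15 8 9 13 12)| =7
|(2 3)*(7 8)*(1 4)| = 2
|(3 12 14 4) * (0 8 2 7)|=4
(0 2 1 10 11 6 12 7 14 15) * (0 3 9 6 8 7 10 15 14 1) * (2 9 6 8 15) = (0 9 8 7 1 2)(3 6 12 10 11 15) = [9, 2, 0, 6, 4, 5, 12, 1, 7, 8, 11, 15, 10, 13, 14, 3]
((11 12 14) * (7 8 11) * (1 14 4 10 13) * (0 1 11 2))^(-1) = ((0 1 14 7 8 2)(4 10 13 11 12))^(-1) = (0 2 8 7 14 1)(4 12 11 13 10)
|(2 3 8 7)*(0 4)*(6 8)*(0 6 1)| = 8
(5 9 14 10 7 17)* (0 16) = [16, 1, 2, 3, 4, 9, 6, 17, 8, 14, 7, 11, 12, 13, 10, 15, 0, 5] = (0 16)(5 9 14 10 7 17)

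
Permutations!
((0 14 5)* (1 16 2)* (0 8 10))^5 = (1 2 16)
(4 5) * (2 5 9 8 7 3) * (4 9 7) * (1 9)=(1 9 8 4 7 3 2 5)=[0, 9, 5, 2, 7, 1, 6, 3, 4, 8]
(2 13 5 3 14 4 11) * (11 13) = (2 11)(3 14 4 13 5) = [0, 1, 11, 14, 13, 3, 6, 7, 8, 9, 10, 2, 12, 5, 4]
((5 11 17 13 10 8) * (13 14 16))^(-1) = ((5 11 17 14 16 13 10 8))^(-1) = (5 8 10 13 16 14 17 11)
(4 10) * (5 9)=[0, 1, 2, 3, 10, 9, 6, 7, 8, 5, 4]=(4 10)(5 9)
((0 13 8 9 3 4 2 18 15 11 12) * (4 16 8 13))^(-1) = ((0 4 2 18 15 11 12)(3 16 8 9))^(-1) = (0 12 11 15 18 2 4)(3 9 8 16)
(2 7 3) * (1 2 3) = (1 2 7) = [0, 2, 7, 3, 4, 5, 6, 1]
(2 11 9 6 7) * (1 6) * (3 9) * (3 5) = [0, 6, 11, 9, 4, 3, 7, 2, 8, 1, 10, 5] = (1 6 7 2 11 5 3 9)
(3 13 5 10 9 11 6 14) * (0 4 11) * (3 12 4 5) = [5, 1, 2, 13, 11, 10, 14, 7, 8, 0, 9, 6, 4, 3, 12] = (0 5 10 9)(3 13)(4 11 6 14 12)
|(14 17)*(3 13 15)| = 6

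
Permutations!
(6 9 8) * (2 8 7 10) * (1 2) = (1 2 8 6 9 7 10) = [0, 2, 8, 3, 4, 5, 9, 10, 6, 7, 1]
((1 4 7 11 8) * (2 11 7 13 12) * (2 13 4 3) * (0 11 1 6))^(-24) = ((0 11 8 6)(1 3 2)(12 13))^(-24) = (13)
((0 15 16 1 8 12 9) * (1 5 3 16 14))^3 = (16)(0 1 9 14 12 15 8)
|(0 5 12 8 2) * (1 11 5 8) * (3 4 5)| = 6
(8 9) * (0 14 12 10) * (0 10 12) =[14, 1, 2, 3, 4, 5, 6, 7, 9, 8, 10, 11, 12, 13, 0] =(0 14)(8 9)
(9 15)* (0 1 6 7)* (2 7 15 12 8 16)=(0 1 6 15 9 12 8 16 2 7)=[1, 6, 7, 3, 4, 5, 15, 0, 16, 12, 10, 11, 8, 13, 14, 9, 2]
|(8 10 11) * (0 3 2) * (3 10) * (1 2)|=7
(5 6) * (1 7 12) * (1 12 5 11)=(12)(1 7 5 6 11)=[0, 7, 2, 3, 4, 6, 11, 5, 8, 9, 10, 1, 12]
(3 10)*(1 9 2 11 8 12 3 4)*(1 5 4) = (1 9 2 11 8 12 3 10)(4 5) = [0, 9, 11, 10, 5, 4, 6, 7, 12, 2, 1, 8, 3]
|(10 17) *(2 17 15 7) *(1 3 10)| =|(1 3 10 15 7 2 17)| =7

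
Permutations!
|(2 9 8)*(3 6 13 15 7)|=|(2 9 8)(3 6 13 15 7)|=15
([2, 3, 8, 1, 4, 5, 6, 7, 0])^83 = [8, 3, 0, 1, 4, 5, 6, 7, 2]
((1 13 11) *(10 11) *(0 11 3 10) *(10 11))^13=(0 10 3 11 1 13)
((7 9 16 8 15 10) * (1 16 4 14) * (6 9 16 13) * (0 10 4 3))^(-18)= (0 1 16 9 4 10 13 8 3 14 7 6 15)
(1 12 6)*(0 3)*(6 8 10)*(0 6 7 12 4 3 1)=(0 1 4 3 6)(7 12 8 10)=[1, 4, 2, 6, 3, 5, 0, 12, 10, 9, 7, 11, 8]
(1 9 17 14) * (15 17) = (1 9 15 17 14) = [0, 9, 2, 3, 4, 5, 6, 7, 8, 15, 10, 11, 12, 13, 1, 17, 16, 14]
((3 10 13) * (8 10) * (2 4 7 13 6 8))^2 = ((2 4 7 13 3)(6 8 10))^2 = (2 7 3 4 13)(6 10 8)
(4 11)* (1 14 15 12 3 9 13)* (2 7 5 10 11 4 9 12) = (1 14 15 2 7 5 10 11 9 13)(3 12) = [0, 14, 7, 12, 4, 10, 6, 5, 8, 13, 11, 9, 3, 1, 15, 2]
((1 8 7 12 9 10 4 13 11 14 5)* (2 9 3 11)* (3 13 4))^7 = ((1 8 7 12 13 2 9 10 3 11 14 5))^7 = (1 10 7 11 13 5 9 8 3 12 14 2)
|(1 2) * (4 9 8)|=6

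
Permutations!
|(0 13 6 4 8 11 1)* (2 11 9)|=|(0 13 6 4 8 9 2 11 1)|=9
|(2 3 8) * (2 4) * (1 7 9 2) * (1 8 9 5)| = |(1 7 5)(2 3 9)(4 8)| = 6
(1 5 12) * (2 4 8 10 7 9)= (1 5 12)(2 4 8 10 7 9)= [0, 5, 4, 3, 8, 12, 6, 9, 10, 2, 7, 11, 1]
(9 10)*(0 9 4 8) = (0 9 10 4 8) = [9, 1, 2, 3, 8, 5, 6, 7, 0, 10, 4]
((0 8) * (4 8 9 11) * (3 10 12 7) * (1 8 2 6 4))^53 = (0 1 9 8 11)(2 4 6)(3 10 12 7)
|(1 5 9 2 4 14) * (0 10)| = 6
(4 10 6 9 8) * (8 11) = [0, 1, 2, 3, 10, 5, 9, 7, 4, 11, 6, 8] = (4 10 6 9 11 8)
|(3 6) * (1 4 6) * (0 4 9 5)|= 7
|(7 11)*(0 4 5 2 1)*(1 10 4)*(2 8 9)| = 6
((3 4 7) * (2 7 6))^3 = ((2 7 3 4 6))^3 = (2 4 7 6 3)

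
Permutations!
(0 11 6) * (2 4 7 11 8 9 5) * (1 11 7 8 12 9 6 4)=(0 12 9 5 2 1 11 4 8 6)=[12, 11, 1, 3, 8, 2, 0, 7, 6, 5, 10, 4, 9]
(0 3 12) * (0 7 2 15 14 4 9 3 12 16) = (0 12 7 2 15 14 4 9 3 16) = [12, 1, 15, 16, 9, 5, 6, 2, 8, 3, 10, 11, 7, 13, 4, 14, 0]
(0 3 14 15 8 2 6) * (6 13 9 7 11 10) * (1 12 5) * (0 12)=[3, 0, 13, 14, 4, 1, 12, 11, 2, 7, 6, 10, 5, 9, 15, 8]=(0 3 14 15 8 2 13 9 7 11 10 6 12 5 1)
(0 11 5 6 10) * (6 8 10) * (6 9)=(0 11 5 8 10)(6 9)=[11, 1, 2, 3, 4, 8, 9, 7, 10, 6, 0, 5]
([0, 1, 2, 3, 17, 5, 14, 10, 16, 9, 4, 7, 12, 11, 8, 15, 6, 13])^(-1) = (4 10 7 11 13 17)(6 16 8 14)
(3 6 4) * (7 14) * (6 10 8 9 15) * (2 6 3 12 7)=(2 6 4 12 7 14)(3 10 8 9 15)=[0, 1, 6, 10, 12, 5, 4, 14, 9, 15, 8, 11, 7, 13, 2, 3]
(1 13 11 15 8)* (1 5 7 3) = [0, 13, 2, 1, 4, 7, 6, 3, 5, 9, 10, 15, 12, 11, 14, 8] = (1 13 11 15 8 5 7 3)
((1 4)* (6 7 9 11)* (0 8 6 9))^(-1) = (0 7 6 8)(1 4)(9 11)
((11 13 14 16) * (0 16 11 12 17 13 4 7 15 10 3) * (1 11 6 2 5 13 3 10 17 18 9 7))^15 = (0 15 18)(3 7 12)(9 16 17)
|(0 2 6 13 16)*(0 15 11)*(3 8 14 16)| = |(0 2 6 13 3 8 14 16 15 11)| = 10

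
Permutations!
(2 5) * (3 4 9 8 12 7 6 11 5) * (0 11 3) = (0 11 5 2)(3 4 9 8 12 7 6) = [11, 1, 0, 4, 9, 2, 3, 6, 12, 8, 10, 5, 7]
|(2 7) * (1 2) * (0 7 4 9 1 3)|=|(0 7 3)(1 2 4 9)|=12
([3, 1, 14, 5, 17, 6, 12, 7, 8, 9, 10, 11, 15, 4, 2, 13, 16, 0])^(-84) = [13, 1, 2, 4, 12, 17, 0, 7, 8, 9, 10, 11, 3, 6, 14, 5, 16, 15]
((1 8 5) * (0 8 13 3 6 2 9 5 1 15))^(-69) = ((0 8 1 13 3 6 2 9 5 15))^(-69) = (0 8 1 13 3 6 2 9 5 15)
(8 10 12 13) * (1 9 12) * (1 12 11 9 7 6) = (1 7 6)(8 10 12 13)(9 11) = [0, 7, 2, 3, 4, 5, 1, 6, 10, 11, 12, 9, 13, 8]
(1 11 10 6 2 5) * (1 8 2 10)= [0, 11, 5, 3, 4, 8, 10, 7, 2, 9, 6, 1]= (1 11)(2 5 8)(6 10)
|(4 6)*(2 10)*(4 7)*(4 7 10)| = 4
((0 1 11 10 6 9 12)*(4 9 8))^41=(0 8 1 4 11 9 10 12 6)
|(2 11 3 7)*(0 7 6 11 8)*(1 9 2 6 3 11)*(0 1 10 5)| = |(11)(0 7 6 10 5)(1 9 2 8)| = 20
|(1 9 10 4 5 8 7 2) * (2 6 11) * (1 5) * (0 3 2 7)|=|(0 3 2 5 8)(1 9 10 4)(6 11 7)|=60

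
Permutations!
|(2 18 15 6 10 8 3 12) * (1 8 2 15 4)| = 10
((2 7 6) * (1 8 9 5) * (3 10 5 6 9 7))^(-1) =(1 5 10 3 2 6 9 7 8)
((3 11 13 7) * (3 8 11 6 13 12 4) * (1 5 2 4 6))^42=((1 5 2 4 3)(6 13 7 8 11 12))^42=(13)(1 2 3 5 4)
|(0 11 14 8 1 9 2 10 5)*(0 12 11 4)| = 18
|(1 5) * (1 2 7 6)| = 5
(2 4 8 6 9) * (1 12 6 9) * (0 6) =(0 6 1 12)(2 4 8 9) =[6, 12, 4, 3, 8, 5, 1, 7, 9, 2, 10, 11, 0]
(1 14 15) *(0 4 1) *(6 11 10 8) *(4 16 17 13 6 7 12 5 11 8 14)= [16, 4, 2, 3, 1, 11, 8, 12, 7, 9, 14, 10, 5, 6, 15, 0, 17, 13]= (0 16 17 13 6 8 7 12 5 11 10 14 15)(1 4)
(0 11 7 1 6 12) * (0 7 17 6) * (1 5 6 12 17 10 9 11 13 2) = [13, 0, 1, 3, 4, 6, 17, 5, 8, 11, 9, 10, 7, 2, 14, 15, 16, 12] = (0 13 2 1)(5 6 17 12 7)(9 11 10)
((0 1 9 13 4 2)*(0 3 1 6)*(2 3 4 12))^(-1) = (0 6)(1 3 4 2 12 13 9)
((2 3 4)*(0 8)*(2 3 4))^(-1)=(0 8)(2 3 4)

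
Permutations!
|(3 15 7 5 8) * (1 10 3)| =7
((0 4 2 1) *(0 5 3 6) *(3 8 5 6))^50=((0 4 2 1 6)(5 8))^50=(8)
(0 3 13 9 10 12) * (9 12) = (0 3 13 12)(9 10) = [3, 1, 2, 13, 4, 5, 6, 7, 8, 10, 9, 11, 0, 12]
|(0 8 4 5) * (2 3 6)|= 12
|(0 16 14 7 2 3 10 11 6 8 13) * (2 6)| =|(0 16 14 7 6 8 13)(2 3 10 11)| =28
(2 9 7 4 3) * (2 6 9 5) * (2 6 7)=(2 5 6 9)(3 7 4)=[0, 1, 5, 7, 3, 6, 9, 4, 8, 2]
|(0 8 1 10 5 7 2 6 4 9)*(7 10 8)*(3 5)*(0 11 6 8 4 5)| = 12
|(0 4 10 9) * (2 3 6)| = 12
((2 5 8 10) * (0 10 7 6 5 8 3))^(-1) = (0 3 5 6 7 8 2 10)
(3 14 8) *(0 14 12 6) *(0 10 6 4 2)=(0 14 8 3 12 4 2)(6 10)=[14, 1, 0, 12, 2, 5, 10, 7, 3, 9, 6, 11, 4, 13, 8]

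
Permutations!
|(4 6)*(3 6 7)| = 4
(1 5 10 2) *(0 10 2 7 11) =(0 10 7 11)(1 5 2) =[10, 5, 1, 3, 4, 2, 6, 11, 8, 9, 7, 0]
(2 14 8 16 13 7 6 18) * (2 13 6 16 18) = (2 14 8 18 13 7 16 6) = [0, 1, 14, 3, 4, 5, 2, 16, 18, 9, 10, 11, 12, 7, 8, 15, 6, 17, 13]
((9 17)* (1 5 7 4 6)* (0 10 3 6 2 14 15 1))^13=((0 10 3 6)(1 5 7 4 2 14 15)(9 17))^13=(0 10 3 6)(1 15 14 2 4 7 5)(9 17)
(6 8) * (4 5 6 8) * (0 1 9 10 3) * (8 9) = (0 1 8 9 10 3)(4 5 6) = [1, 8, 2, 0, 5, 6, 4, 7, 9, 10, 3]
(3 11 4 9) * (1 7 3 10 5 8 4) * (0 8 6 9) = [8, 7, 2, 11, 0, 6, 9, 3, 4, 10, 5, 1] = (0 8 4)(1 7 3 11)(5 6 9 10)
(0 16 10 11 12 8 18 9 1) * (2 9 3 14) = [16, 0, 9, 14, 4, 5, 6, 7, 18, 1, 11, 12, 8, 13, 2, 15, 10, 17, 3] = (0 16 10 11 12 8 18 3 14 2 9 1)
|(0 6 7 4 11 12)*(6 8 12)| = 12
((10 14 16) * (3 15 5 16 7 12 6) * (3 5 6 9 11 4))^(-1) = (3 4 11 9 12 7 14 10 16 5 6 15)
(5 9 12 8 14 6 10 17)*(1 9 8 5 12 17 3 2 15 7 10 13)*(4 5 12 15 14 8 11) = [0, 9, 14, 2, 5, 11, 13, 10, 8, 17, 3, 4, 12, 1, 6, 7, 16, 15] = (1 9 17 15 7 10 3 2 14 6 13)(4 5 11)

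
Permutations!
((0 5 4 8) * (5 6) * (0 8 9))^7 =((0 6 5 4 9))^7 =(0 5 9 6 4)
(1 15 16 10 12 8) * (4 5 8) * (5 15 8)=(1 8)(4 15 16 10 12)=[0, 8, 2, 3, 15, 5, 6, 7, 1, 9, 12, 11, 4, 13, 14, 16, 10]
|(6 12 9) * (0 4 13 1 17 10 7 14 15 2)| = |(0 4 13 1 17 10 7 14 15 2)(6 12 9)| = 30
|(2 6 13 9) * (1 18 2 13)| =4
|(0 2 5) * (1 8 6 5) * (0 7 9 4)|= |(0 2 1 8 6 5 7 9 4)|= 9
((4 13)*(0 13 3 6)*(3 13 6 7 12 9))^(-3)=((0 6)(3 7 12 9)(4 13))^(-3)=(0 6)(3 7 12 9)(4 13)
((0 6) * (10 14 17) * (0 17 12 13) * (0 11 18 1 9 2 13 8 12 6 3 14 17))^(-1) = ((0 3 14 6)(1 9 2 13 11 18)(8 12)(10 17))^(-1) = (0 6 14 3)(1 18 11 13 2 9)(8 12)(10 17)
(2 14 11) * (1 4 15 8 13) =(1 4 15 8 13)(2 14 11) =[0, 4, 14, 3, 15, 5, 6, 7, 13, 9, 10, 2, 12, 1, 11, 8]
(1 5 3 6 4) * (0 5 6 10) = (0 5 3 10)(1 6 4) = [5, 6, 2, 10, 1, 3, 4, 7, 8, 9, 0]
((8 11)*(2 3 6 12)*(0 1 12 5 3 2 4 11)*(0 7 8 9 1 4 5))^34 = ((0 4 11 9 1 12 5 3 6)(7 8))^34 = (0 3 12 9 4 6 5 1 11)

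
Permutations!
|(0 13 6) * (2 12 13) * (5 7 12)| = 7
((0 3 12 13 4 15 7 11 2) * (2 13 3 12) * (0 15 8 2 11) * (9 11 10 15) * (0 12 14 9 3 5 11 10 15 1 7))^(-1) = ((0 14 9 10 1 7 12 5 11 13 4 8 2 3 15))^(-1) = (0 15 3 2 8 4 13 11 5 12 7 1 10 9 14)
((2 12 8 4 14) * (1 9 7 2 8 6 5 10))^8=(4 8 14)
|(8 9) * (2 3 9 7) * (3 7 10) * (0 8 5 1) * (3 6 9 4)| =|(0 8 10 6 9 5 1)(2 7)(3 4)| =14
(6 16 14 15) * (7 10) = (6 16 14 15)(7 10) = [0, 1, 2, 3, 4, 5, 16, 10, 8, 9, 7, 11, 12, 13, 15, 6, 14]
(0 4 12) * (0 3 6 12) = (0 4)(3 6 12) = [4, 1, 2, 6, 0, 5, 12, 7, 8, 9, 10, 11, 3]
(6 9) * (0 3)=(0 3)(6 9)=[3, 1, 2, 0, 4, 5, 9, 7, 8, 6]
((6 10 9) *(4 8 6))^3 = (4 10 8 9 6)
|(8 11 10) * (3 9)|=|(3 9)(8 11 10)|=6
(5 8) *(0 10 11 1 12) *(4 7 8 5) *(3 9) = (0 10 11 1 12)(3 9)(4 7 8) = [10, 12, 2, 9, 7, 5, 6, 8, 4, 3, 11, 1, 0]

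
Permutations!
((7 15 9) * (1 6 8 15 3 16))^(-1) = ((1 6 8 15 9 7 3 16))^(-1) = (1 16 3 7 9 15 8 6)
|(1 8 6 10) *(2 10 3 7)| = |(1 8 6 3 7 2 10)| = 7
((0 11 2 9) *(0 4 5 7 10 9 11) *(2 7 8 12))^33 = (2 5 10)(4 7 12)(8 9 11)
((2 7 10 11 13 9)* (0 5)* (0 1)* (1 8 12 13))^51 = ((0 5 8 12 13 9 2 7 10 11 1))^51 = (0 7 12 1 2 8 11 9 5 10 13)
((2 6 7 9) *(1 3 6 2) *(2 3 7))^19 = (1 7 9)(2 3 6)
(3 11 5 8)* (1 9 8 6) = (1 9 8 3 11 5 6) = [0, 9, 2, 11, 4, 6, 1, 7, 3, 8, 10, 5]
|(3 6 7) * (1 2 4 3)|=|(1 2 4 3 6 7)|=6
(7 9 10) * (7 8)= (7 9 10 8)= [0, 1, 2, 3, 4, 5, 6, 9, 7, 10, 8]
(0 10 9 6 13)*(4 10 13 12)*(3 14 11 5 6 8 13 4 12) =(0 4 10 9 8 13)(3 14 11 5 6) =[4, 1, 2, 14, 10, 6, 3, 7, 13, 8, 9, 5, 12, 0, 11]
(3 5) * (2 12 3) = [0, 1, 12, 5, 4, 2, 6, 7, 8, 9, 10, 11, 3] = (2 12 3 5)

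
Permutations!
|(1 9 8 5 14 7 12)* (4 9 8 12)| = |(1 8 5 14 7 4 9 12)| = 8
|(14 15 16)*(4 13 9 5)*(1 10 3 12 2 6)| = 12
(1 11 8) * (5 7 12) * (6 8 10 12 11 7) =(1 7 11 10 12 5 6 8) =[0, 7, 2, 3, 4, 6, 8, 11, 1, 9, 12, 10, 5]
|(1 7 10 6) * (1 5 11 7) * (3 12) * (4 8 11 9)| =8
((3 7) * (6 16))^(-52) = ((3 7)(6 16))^(-52) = (16)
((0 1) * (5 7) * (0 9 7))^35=((0 1 9 7 5))^35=(9)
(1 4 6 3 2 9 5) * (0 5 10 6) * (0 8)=(0 5 1 4 8)(2 9 10 6 3)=[5, 4, 9, 2, 8, 1, 3, 7, 0, 10, 6]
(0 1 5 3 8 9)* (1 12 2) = (0 12 2 1 5 3 8 9) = [12, 5, 1, 8, 4, 3, 6, 7, 9, 0, 10, 11, 2]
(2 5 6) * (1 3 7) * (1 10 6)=(1 3 7 10 6 2 5)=[0, 3, 5, 7, 4, 1, 2, 10, 8, 9, 6]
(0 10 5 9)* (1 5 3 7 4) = (0 10 3 7 4 1 5 9) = [10, 5, 2, 7, 1, 9, 6, 4, 8, 0, 3]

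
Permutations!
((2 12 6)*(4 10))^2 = (2 6 12)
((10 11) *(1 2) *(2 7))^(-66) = ((1 7 2)(10 11))^(-66) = (11)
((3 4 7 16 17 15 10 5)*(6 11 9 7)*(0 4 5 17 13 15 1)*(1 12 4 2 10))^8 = ((0 2 10 17 12 4 6 11 9 7 16 13 15 1)(3 5))^8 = (0 9 10 16 12 15 6)(1 11 2 7 17 13 4)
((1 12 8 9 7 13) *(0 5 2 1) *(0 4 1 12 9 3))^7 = (0 5 2 12 8 3)(1 7 4 9 13)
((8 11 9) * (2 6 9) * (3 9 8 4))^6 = (2 8)(6 11)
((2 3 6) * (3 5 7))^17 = (2 7 6 5 3)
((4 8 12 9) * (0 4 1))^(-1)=((0 4 8 12 9 1))^(-1)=(0 1 9 12 8 4)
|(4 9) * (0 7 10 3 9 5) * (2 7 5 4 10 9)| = 10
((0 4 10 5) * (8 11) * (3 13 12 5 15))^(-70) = ((0 4 10 15 3 13 12 5)(8 11))^(-70) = (0 10 3 12)(4 15 13 5)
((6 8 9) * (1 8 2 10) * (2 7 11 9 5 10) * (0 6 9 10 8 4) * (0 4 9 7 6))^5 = (11)(5 8)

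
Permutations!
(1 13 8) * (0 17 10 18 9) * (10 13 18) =(0 17 13 8 1 18 9) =[17, 18, 2, 3, 4, 5, 6, 7, 1, 0, 10, 11, 12, 8, 14, 15, 16, 13, 9]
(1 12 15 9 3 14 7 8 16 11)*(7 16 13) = (1 12 15 9 3 14 16 11)(7 8 13) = [0, 12, 2, 14, 4, 5, 6, 8, 13, 3, 10, 1, 15, 7, 16, 9, 11]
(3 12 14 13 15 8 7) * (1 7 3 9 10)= (1 7 9 10)(3 12 14 13 15 8)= [0, 7, 2, 12, 4, 5, 6, 9, 3, 10, 1, 11, 14, 15, 13, 8]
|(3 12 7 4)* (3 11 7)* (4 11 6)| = 2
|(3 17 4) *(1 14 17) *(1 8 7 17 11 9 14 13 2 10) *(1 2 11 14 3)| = 18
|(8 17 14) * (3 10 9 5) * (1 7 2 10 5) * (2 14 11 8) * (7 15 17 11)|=8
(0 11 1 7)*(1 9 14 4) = (0 11 9 14 4 1 7) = [11, 7, 2, 3, 1, 5, 6, 0, 8, 14, 10, 9, 12, 13, 4]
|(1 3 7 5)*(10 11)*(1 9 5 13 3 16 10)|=12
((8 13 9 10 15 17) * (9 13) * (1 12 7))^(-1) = (1 7 12)(8 17 15 10 9)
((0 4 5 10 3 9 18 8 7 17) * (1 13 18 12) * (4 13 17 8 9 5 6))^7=(18)(3 5 10)(4 6)(7 8)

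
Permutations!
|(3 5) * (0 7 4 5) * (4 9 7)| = |(0 4 5 3)(7 9)| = 4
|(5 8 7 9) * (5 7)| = 2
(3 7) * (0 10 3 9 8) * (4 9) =(0 10 3 7 4 9 8) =[10, 1, 2, 7, 9, 5, 6, 4, 0, 8, 3]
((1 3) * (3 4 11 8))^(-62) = ((1 4 11 8 3))^(-62) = (1 8 4 3 11)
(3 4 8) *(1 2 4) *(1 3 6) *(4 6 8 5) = (8)(1 2 6)(4 5) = [0, 2, 6, 3, 5, 4, 1, 7, 8]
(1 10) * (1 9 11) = (1 10 9 11) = [0, 10, 2, 3, 4, 5, 6, 7, 8, 11, 9, 1]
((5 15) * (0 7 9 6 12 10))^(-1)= ((0 7 9 6 12 10)(5 15))^(-1)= (0 10 12 6 9 7)(5 15)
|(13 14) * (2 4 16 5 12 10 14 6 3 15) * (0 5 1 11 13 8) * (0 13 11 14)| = 20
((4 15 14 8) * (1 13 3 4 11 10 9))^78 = (1 10 8 15 3)(4 13 9 11 14)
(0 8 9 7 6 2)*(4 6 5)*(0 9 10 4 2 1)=(0 8 10 4 6 1)(2 9 7 5)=[8, 0, 9, 3, 6, 2, 1, 5, 10, 7, 4]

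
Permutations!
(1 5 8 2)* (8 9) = (1 5 9 8 2) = [0, 5, 1, 3, 4, 9, 6, 7, 2, 8]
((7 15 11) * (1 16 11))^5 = ((1 16 11 7 15))^5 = (16)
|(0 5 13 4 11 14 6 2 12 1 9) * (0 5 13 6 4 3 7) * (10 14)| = 12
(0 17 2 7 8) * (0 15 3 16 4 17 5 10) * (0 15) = (0 5 10 15 3 16 4 17 2 7 8) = [5, 1, 7, 16, 17, 10, 6, 8, 0, 9, 15, 11, 12, 13, 14, 3, 4, 2]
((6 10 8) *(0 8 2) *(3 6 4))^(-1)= (0 2 10 6 3 4 8)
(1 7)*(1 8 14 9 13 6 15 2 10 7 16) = (1 16)(2 10 7 8 14 9 13 6 15) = [0, 16, 10, 3, 4, 5, 15, 8, 14, 13, 7, 11, 12, 6, 9, 2, 1]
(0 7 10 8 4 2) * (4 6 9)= (0 7 10 8 6 9 4 2)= [7, 1, 0, 3, 2, 5, 9, 10, 6, 4, 8]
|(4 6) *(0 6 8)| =4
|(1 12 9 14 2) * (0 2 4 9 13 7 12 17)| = |(0 2 1 17)(4 9 14)(7 12 13)| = 12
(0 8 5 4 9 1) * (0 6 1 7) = [8, 6, 2, 3, 9, 4, 1, 0, 5, 7] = (0 8 5 4 9 7)(1 6)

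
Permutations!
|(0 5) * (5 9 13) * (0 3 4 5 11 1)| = |(0 9 13 11 1)(3 4 5)| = 15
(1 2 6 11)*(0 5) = (0 5)(1 2 6 11) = [5, 2, 6, 3, 4, 0, 11, 7, 8, 9, 10, 1]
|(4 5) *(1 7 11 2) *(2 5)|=|(1 7 11 5 4 2)|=6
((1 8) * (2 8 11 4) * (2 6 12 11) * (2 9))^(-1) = (1 8 2 9)(4 11 12 6)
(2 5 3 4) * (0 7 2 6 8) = (0 7 2 5 3 4 6 8) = [7, 1, 5, 4, 6, 3, 8, 2, 0]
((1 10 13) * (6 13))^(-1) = ((1 10 6 13))^(-1) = (1 13 6 10)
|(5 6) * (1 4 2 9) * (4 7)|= |(1 7 4 2 9)(5 6)|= 10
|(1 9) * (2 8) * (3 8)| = |(1 9)(2 3 8)| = 6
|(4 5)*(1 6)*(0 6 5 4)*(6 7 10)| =|(0 7 10 6 1 5)| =6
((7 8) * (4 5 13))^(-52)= ((4 5 13)(7 8))^(-52)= (4 13 5)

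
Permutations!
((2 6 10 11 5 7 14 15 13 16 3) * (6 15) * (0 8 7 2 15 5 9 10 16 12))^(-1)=(0 12 13 15 3 16 6 14 7 8)(2 5)(9 11 10)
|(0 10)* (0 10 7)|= 2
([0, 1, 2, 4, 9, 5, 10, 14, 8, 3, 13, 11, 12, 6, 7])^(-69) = (7 14)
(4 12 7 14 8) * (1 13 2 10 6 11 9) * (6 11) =(1 13 2 10 11 9)(4 12 7 14 8) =[0, 13, 10, 3, 12, 5, 6, 14, 4, 1, 11, 9, 7, 2, 8]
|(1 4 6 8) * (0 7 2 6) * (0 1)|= |(0 7 2 6 8)(1 4)|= 10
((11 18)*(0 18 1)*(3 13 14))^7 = ((0 18 11 1)(3 13 14))^7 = (0 1 11 18)(3 13 14)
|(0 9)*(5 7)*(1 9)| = 6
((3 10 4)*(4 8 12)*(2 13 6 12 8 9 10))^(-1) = ((2 13 6 12 4 3)(9 10))^(-1) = (2 3 4 12 6 13)(9 10)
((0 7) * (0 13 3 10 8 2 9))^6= (0 2 10 13)(3 7 9 8)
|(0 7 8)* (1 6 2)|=|(0 7 8)(1 6 2)|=3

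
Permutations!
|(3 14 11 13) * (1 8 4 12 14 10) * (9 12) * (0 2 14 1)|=35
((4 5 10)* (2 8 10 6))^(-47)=(2 8 10 4 5 6)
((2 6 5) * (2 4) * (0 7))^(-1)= ((0 7)(2 6 5 4))^(-1)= (0 7)(2 4 5 6)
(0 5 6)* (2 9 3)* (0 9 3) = [5, 1, 3, 2, 4, 6, 9, 7, 8, 0] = (0 5 6 9)(2 3)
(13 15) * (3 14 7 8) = (3 14 7 8)(13 15) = [0, 1, 2, 14, 4, 5, 6, 8, 3, 9, 10, 11, 12, 15, 7, 13]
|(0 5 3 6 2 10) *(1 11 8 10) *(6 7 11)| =|(0 5 3 7 11 8 10)(1 6 2)| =21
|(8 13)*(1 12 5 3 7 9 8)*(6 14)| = |(1 12 5 3 7 9 8 13)(6 14)| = 8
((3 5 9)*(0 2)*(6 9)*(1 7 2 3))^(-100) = (0 9)(1 3)(2 6)(5 7)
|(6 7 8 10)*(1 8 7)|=|(1 8 10 6)|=4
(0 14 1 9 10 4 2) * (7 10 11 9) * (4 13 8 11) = (0 14 1 7 10 13 8 11 9 4 2) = [14, 7, 0, 3, 2, 5, 6, 10, 11, 4, 13, 9, 12, 8, 1]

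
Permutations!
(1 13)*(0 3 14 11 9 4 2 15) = (0 3 14 11 9 4 2 15)(1 13) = [3, 13, 15, 14, 2, 5, 6, 7, 8, 4, 10, 9, 12, 1, 11, 0]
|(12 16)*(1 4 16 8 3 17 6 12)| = 15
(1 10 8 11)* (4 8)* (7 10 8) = (1 8 11)(4 7 10) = [0, 8, 2, 3, 7, 5, 6, 10, 11, 9, 4, 1]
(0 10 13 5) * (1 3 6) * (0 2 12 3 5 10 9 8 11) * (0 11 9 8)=(0 8 9)(1 5 2 12 3 6)(10 13)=[8, 5, 12, 6, 4, 2, 1, 7, 9, 0, 13, 11, 3, 10]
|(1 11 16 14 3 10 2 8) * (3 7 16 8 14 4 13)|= 24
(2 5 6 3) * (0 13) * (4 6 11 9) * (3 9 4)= (0 13)(2 5 11 4 6 9 3)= [13, 1, 5, 2, 6, 11, 9, 7, 8, 3, 10, 4, 12, 0]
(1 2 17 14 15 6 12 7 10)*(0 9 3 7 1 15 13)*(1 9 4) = (0 4 1 2 17 14 13)(3 7 10 15 6 12 9) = [4, 2, 17, 7, 1, 5, 12, 10, 8, 3, 15, 11, 9, 0, 13, 6, 16, 14]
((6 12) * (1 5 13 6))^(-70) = ((1 5 13 6 12))^(-70) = (13)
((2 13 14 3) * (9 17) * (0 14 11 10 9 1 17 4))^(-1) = ((0 14 3 2 13 11 10 9 4)(1 17))^(-1) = (0 4 9 10 11 13 2 3 14)(1 17)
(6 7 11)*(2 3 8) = [0, 1, 3, 8, 4, 5, 7, 11, 2, 9, 10, 6] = (2 3 8)(6 7 11)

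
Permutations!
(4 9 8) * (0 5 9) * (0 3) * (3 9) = (0 5 3)(4 9 8) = [5, 1, 2, 0, 9, 3, 6, 7, 4, 8]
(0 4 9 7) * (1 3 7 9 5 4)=[1, 3, 2, 7, 5, 4, 6, 0, 8, 9]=(9)(0 1 3 7)(4 5)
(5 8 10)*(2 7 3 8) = (2 7 3 8 10 5) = [0, 1, 7, 8, 4, 2, 6, 3, 10, 9, 5]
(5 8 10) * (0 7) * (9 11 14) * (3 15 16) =(0 7)(3 15 16)(5 8 10)(9 11 14) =[7, 1, 2, 15, 4, 8, 6, 0, 10, 11, 5, 14, 12, 13, 9, 16, 3]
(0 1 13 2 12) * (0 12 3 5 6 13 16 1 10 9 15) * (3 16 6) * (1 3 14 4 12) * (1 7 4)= (0 10 9 15)(1 6 13 2 16 3 5 14)(4 12 7)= [10, 6, 16, 5, 12, 14, 13, 4, 8, 15, 9, 11, 7, 2, 1, 0, 3]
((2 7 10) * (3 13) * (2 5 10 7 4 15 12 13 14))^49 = ((2 4 15 12 13 3 14)(5 10))^49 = (15)(5 10)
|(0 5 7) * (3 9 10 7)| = 6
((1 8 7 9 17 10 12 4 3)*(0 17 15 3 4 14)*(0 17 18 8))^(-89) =((0 18 8 7 9 15 3 1)(10 12 14 17))^(-89) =(0 1 3 15 9 7 8 18)(10 17 14 12)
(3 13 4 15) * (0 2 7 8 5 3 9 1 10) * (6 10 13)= (0 2 7 8 5 3 6 10)(1 13 4 15 9)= [2, 13, 7, 6, 15, 3, 10, 8, 5, 1, 0, 11, 12, 4, 14, 9]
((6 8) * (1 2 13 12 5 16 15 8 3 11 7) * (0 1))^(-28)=(0 11 6 15 5 13 1 7 3 8 16 12 2)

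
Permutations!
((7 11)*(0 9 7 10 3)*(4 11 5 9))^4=(0 3 10 11 4)(5 9 7)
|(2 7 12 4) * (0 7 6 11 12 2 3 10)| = 9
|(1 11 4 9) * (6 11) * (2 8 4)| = 7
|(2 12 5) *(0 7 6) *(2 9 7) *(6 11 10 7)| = 6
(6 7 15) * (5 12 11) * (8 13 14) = (5 12 11)(6 7 15)(8 13 14) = [0, 1, 2, 3, 4, 12, 7, 15, 13, 9, 10, 5, 11, 14, 8, 6]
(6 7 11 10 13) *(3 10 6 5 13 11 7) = (3 10 11 6)(5 13) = [0, 1, 2, 10, 4, 13, 3, 7, 8, 9, 11, 6, 12, 5]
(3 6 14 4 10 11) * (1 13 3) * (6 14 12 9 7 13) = (1 6 12 9 7 13 3 14 4 10 11) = [0, 6, 2, 14, 10, 5, 12, 13, 8, 7, 11, 1, 9, 3, 4]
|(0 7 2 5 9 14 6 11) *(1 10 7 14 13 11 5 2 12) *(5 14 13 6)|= |(0 13 11)(1 10 7 12)(5 9 6 14)|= 12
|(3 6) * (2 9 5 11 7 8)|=|(2 9 5 11 7 8)(3 6)|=6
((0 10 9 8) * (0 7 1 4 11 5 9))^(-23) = (0 10)(1 8 5 4 7 9 11)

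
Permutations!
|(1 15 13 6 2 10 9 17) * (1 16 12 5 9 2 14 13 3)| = |(1 15 3)(2 10)(5 9 17 16 12)(6 14 13)| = 30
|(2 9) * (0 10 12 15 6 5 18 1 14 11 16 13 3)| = |(0 10 12 15 6 5 18 1 14 11 16 13 3)(2 9)| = 26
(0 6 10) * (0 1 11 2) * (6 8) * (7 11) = [8, 7, 0, 3, 4, 5, 10, 11, 6, 9, 1, 2] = (0 8 6 10 1 7 11 2)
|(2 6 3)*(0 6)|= |(0 6 3 2)|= 4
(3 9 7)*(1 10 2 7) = (1 10 2 7 3 9) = [0, 10, 7, 9, 4, 5, 6, 3, 8, 1, 2]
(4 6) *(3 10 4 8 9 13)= (3 10 4 6 8 9 13)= [0, 1, 2, 10, 6, 5, 8, 7, 9, 13, 4, 11, 12, 3]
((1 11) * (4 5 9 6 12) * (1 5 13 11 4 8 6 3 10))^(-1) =((1 4 13 11 5 9 3 10)(6 12 8))^(-1) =(1 10 3 9 5 11 13 4)(6 8 12)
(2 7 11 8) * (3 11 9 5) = [0, 1, 7, 11, 4, 3, 6, 9, 2, 5, 10, 8] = (2 7 9 5 3 11 8)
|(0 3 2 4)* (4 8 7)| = 6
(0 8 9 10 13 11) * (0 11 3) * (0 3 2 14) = (0 8 9 10 13 2 14) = [8, 1, 14, 3, 4, 5, 6, 7, 9, 10, 13, 11, 12, 2, 0]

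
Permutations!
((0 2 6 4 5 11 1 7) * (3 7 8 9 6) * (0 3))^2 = ((0 2)(1 8 9 6 4 5 11)(3 7))^2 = (1 9 4 11 8 6 5)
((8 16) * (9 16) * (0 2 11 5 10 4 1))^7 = (8 9 16)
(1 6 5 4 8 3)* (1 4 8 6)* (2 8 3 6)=(2 8 6 5 3 4)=[0, 1, 8, 4, 2, 3, 5, 7, 6]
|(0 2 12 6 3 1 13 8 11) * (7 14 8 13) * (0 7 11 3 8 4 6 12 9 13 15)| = 40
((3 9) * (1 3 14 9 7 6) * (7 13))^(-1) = (1 6 7 13 3)(9 14)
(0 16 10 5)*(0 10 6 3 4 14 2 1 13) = (0 16 6 3 4 14 2 1 13)(5 10) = [16, 13, 1, 4, 14, 10, 3, 7, 8, 9, 5, 11, 12, 0, 2, 15, 6]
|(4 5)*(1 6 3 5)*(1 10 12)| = 7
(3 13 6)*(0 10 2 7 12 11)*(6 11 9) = [10, 1, 7, 13, 4, 5, 3, 12, 8, 6, 2, 0, 9, 11] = (0 10 2 7 12 9 6 3 13 11)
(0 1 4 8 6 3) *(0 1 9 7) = [9, 4, 2, 1, 8, 5, 3, 0, 6, 7] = (0 9 7)(1 4 8 6 3)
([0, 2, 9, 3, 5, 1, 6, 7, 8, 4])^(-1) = [0, 5, 1, 3, 9, 4, 6, 7, 8, 2]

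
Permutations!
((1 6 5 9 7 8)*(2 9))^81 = (1 9 6 7 5 8 2)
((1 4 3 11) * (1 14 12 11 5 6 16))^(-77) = (1 4 3 5 6 16)(11 14 12) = ((1 4 3 5 6 16)(11 14 12))^(-77)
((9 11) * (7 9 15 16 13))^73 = ((7 9 11 15 16 13))^73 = (7 9 11 15 16 13)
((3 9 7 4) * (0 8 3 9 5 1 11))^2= ((0 8 3 5 1 11)(4 9 7))^2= (0 3 1)(4 7 9)(5 11 8)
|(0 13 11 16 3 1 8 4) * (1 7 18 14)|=11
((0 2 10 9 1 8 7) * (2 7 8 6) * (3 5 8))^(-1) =((0 7)(1 6 2 10 9)(3 5 8))^(-1) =(0 7)(1 9 10 2 6)(3 8 5)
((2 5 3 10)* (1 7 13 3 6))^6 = ((1 7 13 3 10 2 5 6))^6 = (1 5 10 13)(2 3 7 6)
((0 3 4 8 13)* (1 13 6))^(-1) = ((0 3 4 8 6 1 13))^(-1) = (0 13 1 6 8 4 3)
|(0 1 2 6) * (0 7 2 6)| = 5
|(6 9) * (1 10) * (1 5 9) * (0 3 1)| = |(0 3 1 10 5 9 6)| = 7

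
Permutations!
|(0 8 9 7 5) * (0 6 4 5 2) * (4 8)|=8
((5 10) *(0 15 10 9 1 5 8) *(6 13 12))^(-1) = (0 8 10 15)(1 9 5)(6 12 13)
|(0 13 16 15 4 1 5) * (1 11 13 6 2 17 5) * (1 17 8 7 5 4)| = 42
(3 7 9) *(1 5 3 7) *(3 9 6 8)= [0, 5, 2, 1, 4, 9, 8, 6, 3, 7]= (1 5 9 7 6 8 3)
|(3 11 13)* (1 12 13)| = |(1 12 13 3 11)| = 5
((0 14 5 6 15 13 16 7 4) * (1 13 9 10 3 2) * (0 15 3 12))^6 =((0 14 5 6 3 2 1 13 16 7 4 15 9 10 12))^6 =(0 1 9 6 7)(2 15 5 16 12)(3 4 14 13 10)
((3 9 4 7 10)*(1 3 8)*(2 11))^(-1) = ((1 3 9 4 7 10 8)(2 11))^(-1) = (1 8 10 7 4 9 3)(2 11)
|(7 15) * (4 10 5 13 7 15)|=|(15)(4 10 5 13 7)|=5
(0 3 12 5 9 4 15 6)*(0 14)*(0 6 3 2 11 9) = (0 2 11 9 4 15 3 12 5)(6 14) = [2, 1, 11, 12, 15, 0, 14, 7, 8, 4, 10, 9, 5, 13, 6, 3]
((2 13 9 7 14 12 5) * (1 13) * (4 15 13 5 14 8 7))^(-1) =((1 5 2)(4 15 13 9)(7 8)(12 14))^(-1) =(1 2 5)(4 9 13 15)(7 8)(12 14)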